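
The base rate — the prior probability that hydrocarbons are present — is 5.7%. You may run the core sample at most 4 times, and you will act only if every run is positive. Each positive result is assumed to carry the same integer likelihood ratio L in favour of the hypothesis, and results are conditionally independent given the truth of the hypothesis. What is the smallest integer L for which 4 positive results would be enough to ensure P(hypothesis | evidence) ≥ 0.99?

Prior odds = 0.057/0.943 = 57/943.
Target odds = 0.99/0.01 = 99.
Need L⁴ ≥ 99 ÷ (57/943) = 31119/19.
6⁴ = 1296 < 31119/19 ≤ 2401 = 7⁴, so L = 7.

7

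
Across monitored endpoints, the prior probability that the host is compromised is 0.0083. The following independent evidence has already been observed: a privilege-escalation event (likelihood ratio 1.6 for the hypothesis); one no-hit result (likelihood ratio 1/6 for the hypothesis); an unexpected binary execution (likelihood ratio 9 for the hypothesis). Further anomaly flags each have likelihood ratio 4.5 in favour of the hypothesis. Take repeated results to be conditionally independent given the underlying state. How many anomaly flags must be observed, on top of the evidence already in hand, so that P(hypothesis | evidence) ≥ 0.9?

5

Prior odds = 0.0083/0.9917 = 83/9917.
Combined Bayes factor of the evidence already in hand = 1.6 × (1/6) × 9 = 2.4.
Odds after that evidence = (83/9917) × 2.4 = 996/49585.
Target odds = 0.9/0.1 = 9.
Need 4.5ⁿ ≥ 9 ÷ (996/49585) = 148755/332.
4.5⁴ = 410.0625 falls short of 148755/332 but 4.5⁵ = 1845.28125 reaches it, so n = 5.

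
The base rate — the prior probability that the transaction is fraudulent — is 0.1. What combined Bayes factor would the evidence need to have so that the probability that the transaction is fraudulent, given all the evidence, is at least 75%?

Prior odds = 0.1/0.9 = 1/9.
Target odds = 0.75/0.25 = 3.
Required Bayes factor = 3 ÷ (1/9) = 27.

27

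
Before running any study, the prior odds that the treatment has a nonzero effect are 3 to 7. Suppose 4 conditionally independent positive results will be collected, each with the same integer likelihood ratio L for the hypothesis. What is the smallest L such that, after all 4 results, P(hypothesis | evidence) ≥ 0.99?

Prior odds = 3/7.
Target odds = 0.99/0.01 = 99.
Need L⁴ ≥ 99 ÷ (3/7) = 231.
3⁴ = 81 < 231 ≤ 256 = 4⁴, so L = 4.

4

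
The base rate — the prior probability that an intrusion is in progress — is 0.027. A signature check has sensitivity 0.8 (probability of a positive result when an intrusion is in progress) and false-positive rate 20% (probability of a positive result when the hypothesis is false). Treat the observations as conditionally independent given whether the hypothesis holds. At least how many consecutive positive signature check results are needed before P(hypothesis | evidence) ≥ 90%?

5

Prior odds: 0.027 ÷ 0.973 = 27/973.
Likelihood ratio of a positive result = 0.8/0.2 = 4.
Target odds: 0.9 ÷ 0.1 = 9.
Need (27/973) × 4ⁿ ≥ 9, i.e. 4ⁿ ≥ 973/3.
4⁴ = 256 falls short of 973/3 but 4⁵ = 1024 reaches it, so n = 5.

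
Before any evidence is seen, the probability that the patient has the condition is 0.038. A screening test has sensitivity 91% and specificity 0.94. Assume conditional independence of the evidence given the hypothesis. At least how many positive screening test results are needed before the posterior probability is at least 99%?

Prior odds: 0.038 ÷ 0.962 = 19/481.
False-positive rate = 1 − 0.94 = 0.06; likelihood ratio of a positive = 0.91/0.06 = 91/6.
Target odds: 0.99 ÷ 0.01 = 99.
Require (91/6)ⁿ ≥ 99 ÷ (19/481) = 47619/19.
(91/6)² = 8281/36 falls short of 47619/19 but (91/6)³ = 753571/216 reaches it, so n = 3.

3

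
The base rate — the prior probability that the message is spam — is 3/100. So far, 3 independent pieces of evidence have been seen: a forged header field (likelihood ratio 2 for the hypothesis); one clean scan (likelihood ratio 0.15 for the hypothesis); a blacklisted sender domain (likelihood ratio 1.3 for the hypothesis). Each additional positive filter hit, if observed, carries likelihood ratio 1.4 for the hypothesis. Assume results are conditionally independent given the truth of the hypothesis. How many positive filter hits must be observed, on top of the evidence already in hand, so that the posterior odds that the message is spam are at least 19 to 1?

Prior odds = 0.03/0.97 = 3/97.
Combined Bayes factor of the evidence already in hand = 2 × 0.15 × 1.3 = 0.39.
Odds after that evidence = (3/97) × 0.39 = 117/9700.
Target odds = 19.
Need 1.4ⁿ ≥ 19 ÷ (117/9700) = 184300/117.
1.4²¹ ≈1171.36 falls short of 184300/117 but 1.4²² ≈1639.9 reaches it, so n = 22.

22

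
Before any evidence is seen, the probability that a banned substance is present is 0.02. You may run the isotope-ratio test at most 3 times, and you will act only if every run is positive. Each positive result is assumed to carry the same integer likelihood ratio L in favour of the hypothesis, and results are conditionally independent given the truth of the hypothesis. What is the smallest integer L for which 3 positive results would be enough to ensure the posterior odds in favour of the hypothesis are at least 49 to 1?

Prior odds = 0.02/0.98 = 1/49.
Target odds = 49.
Need L³ ≥ 49 ÷ (1/49) = 2401.
13³ = 2197 < 2401 ≤ 2744 = 14³, so L = 14.

14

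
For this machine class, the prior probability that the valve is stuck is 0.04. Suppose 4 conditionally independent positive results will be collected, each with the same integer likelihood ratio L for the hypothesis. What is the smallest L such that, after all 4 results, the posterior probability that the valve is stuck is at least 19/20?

Prior odds = 0.04/0.96 = 1/24.
Target odds = 0.95/0.05 = 19.
Need L⁴ ≥ 19 ÷ (1/24) = 456.
4⁴ = 256 < 456 ≤ 625 = 5⁴, so L = 5.

5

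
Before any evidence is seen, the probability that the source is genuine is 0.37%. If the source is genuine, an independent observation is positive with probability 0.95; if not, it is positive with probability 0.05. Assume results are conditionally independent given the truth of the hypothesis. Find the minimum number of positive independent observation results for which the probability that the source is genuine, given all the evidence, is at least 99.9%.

5

Prior odds: 0.0037 ÷ 0.9963 = 37/9963.
Likelihood ratio of a positive = 0.95/0.05 = 19.
Target posterior odds = 0.999/0.001 = 999.
Require 19ⁿ ≥ 999 ÷ (37/9963) = 269001.
19⁴ = 130321 falls short of 269001 but 19⁵ = 2476099 reaches it, so n = 5.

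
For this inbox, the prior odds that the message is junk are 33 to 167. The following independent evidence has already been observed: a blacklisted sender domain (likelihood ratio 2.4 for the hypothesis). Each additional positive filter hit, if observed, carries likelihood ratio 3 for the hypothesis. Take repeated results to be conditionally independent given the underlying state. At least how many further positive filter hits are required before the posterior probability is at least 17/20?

Prior odds = 33/167.
Bayes factor of the evidence already in hand = 2.4.
Odds after that evidence = (33/167) × 2.4 = 396/835.
Target odds = 0.85/0.15 = 17/3.
Need 3ⁿ ≥ 17/3 ÷ (396/835) = 14195/1188.
3² = 9 falls short of 14195/1188 but 3³ = 27 reaches it, so n = 3.

3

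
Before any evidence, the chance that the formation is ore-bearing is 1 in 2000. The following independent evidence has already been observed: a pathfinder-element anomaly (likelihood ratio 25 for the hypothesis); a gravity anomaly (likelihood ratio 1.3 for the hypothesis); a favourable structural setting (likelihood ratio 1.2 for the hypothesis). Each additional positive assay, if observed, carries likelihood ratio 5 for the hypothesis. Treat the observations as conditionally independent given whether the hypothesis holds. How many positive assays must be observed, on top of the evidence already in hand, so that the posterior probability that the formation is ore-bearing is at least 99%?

Prior odds = 0.0005/0.9995 = 1/1999.
Combined Bayes factor of the evidence already in hand = 25 × 1.3 × 1.2 = 39.
Odds after that evidence = (1/1999) × 39 = 39/1999.
Target odds = 0.99/0.01 = 99.
Need 5ⁿ ≥ 99 ÷ (39/1999) = 65967/13.
5⁵ = 3125 falls short of 65967/13 but 5⁶ = 15625 reaches it, so n = 6.

6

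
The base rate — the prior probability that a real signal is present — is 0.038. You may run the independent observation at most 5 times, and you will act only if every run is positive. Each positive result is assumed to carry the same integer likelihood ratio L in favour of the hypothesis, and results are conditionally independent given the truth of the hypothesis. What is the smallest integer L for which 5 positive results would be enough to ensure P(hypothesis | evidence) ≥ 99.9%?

Prior odds = 0.038/0.962 = 19/481.
Target odds = 0.999/0.001 = 999.
Need L⁵ ≥ 999 ÷ (19/481) = 480519/19.
7⁵ = 16807 < 480519/19 ≤ 32768 = 8⁵, so L = 8.

8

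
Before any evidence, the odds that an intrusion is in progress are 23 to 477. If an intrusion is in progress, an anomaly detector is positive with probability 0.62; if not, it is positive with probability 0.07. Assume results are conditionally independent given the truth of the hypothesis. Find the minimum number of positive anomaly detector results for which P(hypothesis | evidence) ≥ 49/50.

Prior odds = 23/477.
Likelihood ratio of a positive = 0.62/0.07 = 62/7.
Target odds: 0.98 ÷ 0.02 = 49.
Require (62/7)ⁿ ≥ 49 ÷ (23/477) = 23373/23.
(62/7)³ = 238328/343 falls short of 23373/23 but (62/7)⁴ = 14776336/2401 reaches it, so n = 4.

4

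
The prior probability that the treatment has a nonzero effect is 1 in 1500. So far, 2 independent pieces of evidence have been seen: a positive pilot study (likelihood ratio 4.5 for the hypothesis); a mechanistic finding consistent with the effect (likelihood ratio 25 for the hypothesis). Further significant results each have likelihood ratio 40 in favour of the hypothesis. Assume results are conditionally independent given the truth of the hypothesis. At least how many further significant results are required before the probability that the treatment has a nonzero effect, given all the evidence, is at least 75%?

1

Prior odds = (1/1500)/(1499/1500) = 1/1499.
Combined Bayes factor of the evidence already in hand = 4.5 × 25 = 112.5.
Odds after that evidence = (1/1499) × 112.5 = 225/2998.
Target odds = 0.75/0.25 = 3.
Need 40ⁿ ≥ 3 ÷ (225/2998) = 2998/75.
40¹ = 40, which meets the required 2998/75; so n = 1.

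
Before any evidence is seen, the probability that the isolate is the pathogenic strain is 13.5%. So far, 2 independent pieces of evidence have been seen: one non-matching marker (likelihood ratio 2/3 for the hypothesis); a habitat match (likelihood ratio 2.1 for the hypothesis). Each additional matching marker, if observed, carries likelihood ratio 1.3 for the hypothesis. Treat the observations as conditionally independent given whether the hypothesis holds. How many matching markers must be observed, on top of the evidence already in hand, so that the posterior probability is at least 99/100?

Prior odds = 0.135/0.865 = 27/173.
Combined Bayes factor of the evidence already in hand = (2/3) × 2.1 = 1.4.
Odds after that evidence = (27/173) × 1.4 = 189/865.
Target odds = 0.99/0.01 = 99.
Need 1.3ⁿ ≥ 99 ÷ (189/865) = 9515/21.
1.3²³ ≈417.539 falls short of 9515/21 but 1.3²⁴ ≈542.801 reaches it, so n = 24.

24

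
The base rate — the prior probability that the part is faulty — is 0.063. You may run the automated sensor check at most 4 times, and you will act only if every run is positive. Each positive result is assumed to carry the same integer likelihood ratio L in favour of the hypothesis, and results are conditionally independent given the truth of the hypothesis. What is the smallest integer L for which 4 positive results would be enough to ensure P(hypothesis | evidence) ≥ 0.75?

3

Prior odds = 0.063/0.937 = 63/937.
Target odds = 0.75/0.25 = 3.
Need L⁴ ≥ 3 ÷ (63/937) = 937/21.
2⁴ = 16 < 937/21 ≤ 81 = 3⁴, so L = 3.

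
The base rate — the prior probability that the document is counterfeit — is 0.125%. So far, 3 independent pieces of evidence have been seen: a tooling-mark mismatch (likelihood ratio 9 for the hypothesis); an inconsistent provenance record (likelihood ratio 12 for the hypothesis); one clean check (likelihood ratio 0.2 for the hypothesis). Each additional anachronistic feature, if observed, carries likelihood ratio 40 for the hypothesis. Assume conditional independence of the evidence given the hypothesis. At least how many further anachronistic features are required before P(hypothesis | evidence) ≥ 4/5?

2

Prior odds = 0.00125/0.99875 = 1/799.
Combined Bayes factor of the evidence already in hand = 9 × 12 × 0.2 = 21.6.
Odds after that evidence = (1/799) × 21.6 = 108/3995.
Target odds = 0.8/0.2 = 4.
Need 40ⁿ ≥ 4 ÷ (108/3995) = 3995/27.
40¹ = 40 falls short of 3995/27 but 40² = 1600 reaches it, so n = 2.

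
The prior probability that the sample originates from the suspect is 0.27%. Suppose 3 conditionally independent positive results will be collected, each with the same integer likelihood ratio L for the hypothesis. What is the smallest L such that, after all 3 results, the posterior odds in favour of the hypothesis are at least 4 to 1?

Prior odds = 0.0027/0.9973 = 27/9973.
Target odds = 4.
Need L³ ≥ 4 ÷ (27/9973) = 39892/27.
11³ = 1331 < 39892/27 ≤ 1728 = 12³, so L = 12.

12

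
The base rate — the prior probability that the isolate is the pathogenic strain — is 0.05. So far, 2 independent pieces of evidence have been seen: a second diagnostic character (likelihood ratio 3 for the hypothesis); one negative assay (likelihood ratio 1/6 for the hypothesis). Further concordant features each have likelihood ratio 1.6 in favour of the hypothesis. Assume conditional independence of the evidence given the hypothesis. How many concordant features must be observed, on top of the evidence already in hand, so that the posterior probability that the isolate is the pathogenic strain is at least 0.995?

20

Prior odds = 0.05/0.95 = 1/19.
Combined Bayes factor of the evidence already in hand = 3 × (1/6) = 0.5.
Odds after that evidence = (1/19) × 0.5 = 1/38.
Target odds = 0.995/0.005 = 199.
Need 1.6ⁿ ≥ 199 ÷ (1/38) = 7562.
1.6¹⁹ ≈7555.79 falls short of 7562 but 1.6²⁰ ≈12089.3 reaches it, so n = 20.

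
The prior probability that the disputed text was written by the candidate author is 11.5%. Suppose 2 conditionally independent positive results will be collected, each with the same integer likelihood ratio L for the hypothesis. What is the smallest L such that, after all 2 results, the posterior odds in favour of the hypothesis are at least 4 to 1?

6

Prior odds = 0.115/0.885 = 23/177.
Target odds = 4.
Need L² ≥ 4 ÷ (23/177) = 708/23.
5² = 25 < 708/23 ≤ 36 = 6², so L = 6.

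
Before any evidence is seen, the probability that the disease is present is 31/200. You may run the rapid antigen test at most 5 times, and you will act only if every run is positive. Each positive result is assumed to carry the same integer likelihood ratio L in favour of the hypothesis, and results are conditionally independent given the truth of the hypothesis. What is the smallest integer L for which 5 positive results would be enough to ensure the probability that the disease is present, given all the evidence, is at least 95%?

Prior odds = 0.155/0.845 = 31/169.
Target odds = 0.95/0.05 = 19.
Need L⁵ ≥ 19 ÷ (31/169) = 3211/31.
2⁵ = 32 < 3211/31 ≤ 243 = 3⁵, so L = 3.

3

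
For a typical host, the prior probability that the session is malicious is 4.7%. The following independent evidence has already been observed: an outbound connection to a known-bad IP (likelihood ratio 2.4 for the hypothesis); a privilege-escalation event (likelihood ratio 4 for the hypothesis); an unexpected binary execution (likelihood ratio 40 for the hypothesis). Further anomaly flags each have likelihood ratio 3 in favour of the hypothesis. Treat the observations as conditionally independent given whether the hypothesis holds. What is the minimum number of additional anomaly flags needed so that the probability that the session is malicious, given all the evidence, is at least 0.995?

3

Prior odds = 0.047/0.953 = 47/953.
Combined Bayes factor of the evidence already in hand = 2.4 × 4 × 40 = 384.
Odds after that evidence = (47/953) × 384 = 18048/953.
Target odds = 0.995/0.005 = 199.
Need 3ⁿ ≥ 199 ÷ (18048/953) = 189647/18048.
3² = 9 falls short of 189647/18048 but 3³ = 27 reaches it, so n = 3.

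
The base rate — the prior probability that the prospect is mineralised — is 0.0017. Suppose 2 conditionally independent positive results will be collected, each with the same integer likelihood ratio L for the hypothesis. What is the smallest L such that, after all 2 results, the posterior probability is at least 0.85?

Prior odds = 0.0017/0.9983 = 17/9983.
Target odds = 0.85/0.15 = 17/3.
Need L² ≥ 17/3 ÷ (17/9983) = 9983/3.
57² = 3249 < 9983/3 ≤ 3364 = 58², so L = 58.

58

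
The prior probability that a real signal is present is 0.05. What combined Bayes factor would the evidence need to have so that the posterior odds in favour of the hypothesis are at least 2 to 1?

38

Prior odds = 0.05/0.95 = 1/19.
Target odds = 2.
Required Bayes factor = 2 ÷ (1/19) = 38.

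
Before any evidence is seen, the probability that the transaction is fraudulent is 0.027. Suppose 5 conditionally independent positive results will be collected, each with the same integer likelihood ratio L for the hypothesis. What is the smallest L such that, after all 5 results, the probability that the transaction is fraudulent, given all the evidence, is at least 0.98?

5

Prior odds = 0.027/0.973 = 27/973.
Target odds = 0.98/0.02 = 49.
Need L⁵ ≥ 49 ÷ (27/973) = 47677/27.
4⁵ = 1024 < 47677/27 ≤ 3125 = 5⁵, so L = 5.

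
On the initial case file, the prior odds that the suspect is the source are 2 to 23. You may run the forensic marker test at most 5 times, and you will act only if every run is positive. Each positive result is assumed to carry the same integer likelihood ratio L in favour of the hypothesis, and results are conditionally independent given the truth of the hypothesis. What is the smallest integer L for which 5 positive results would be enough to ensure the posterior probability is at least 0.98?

4

Prior odds = 2/23.
Target odds = 0.98/0.02 = 49.
Need L⁵ ≥ 49 ÷ (2/23) = 563.5.
3⁵ = 243 < 563.5 ≤ 1024 = 4⁵, so L = 4.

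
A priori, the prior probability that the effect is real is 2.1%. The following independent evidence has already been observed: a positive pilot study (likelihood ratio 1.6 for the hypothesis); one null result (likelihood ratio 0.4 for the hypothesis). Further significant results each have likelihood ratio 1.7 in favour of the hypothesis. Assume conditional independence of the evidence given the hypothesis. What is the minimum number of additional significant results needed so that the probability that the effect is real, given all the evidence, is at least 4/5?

Prior odds = 0.021/0.979 = 21/979.
Combined Bayes factor of the evidence already in hand = 1.6 × 0.4 = 0.64.
Odds after that evidence = (21/979) × 0.64 = 336/24475.
Target odds = 0.8/0.2 = 4.
Need 1.7ⁿ ≥ 4 ÷ (336/24475) = 24475/84.
1.7¹⁰ ≈201.599 falls short of 24475/84 but 1.7¹¹ ≈342.719 reaches it, so n = 11.

11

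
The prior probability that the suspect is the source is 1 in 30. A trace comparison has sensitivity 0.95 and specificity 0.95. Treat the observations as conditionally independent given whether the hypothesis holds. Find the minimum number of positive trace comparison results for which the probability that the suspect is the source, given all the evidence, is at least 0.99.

Prior odds: (1/30) ÷ (29/30) = 1/29.
False-positive rate = 1 − 0.95 = 0.05; likelihood ratio of a positive = 0.95/0.05 = 19.
Target odds: 0.99 ÷ 0.01 = 99.
Require 19ⁿ ≥ 99 ÷ (1/29) = 2871.
19² = 361 falls short of 2871 but 19³ = 6859 reaches it, so n = 3.

3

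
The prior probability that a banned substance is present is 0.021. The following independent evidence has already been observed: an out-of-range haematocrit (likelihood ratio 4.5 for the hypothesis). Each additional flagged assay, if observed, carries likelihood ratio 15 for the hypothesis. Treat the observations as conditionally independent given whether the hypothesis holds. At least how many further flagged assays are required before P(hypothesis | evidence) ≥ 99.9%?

Prior odds = 0.021/0.979 = 21/979.
Bayes factor of the evidence already in hand = 4.5.
Odds after that evidence = (21/979) × 4.5 = 189/1958.
Target odds = 0.999/0.001 = 999.
Need 15ⁿ ≥ 999 ÷ (189/1958) = 72446/7.
15³ = 3375 falls short of 72446/7 but 15⁴ = 50625 reaches it, so n = 4.

4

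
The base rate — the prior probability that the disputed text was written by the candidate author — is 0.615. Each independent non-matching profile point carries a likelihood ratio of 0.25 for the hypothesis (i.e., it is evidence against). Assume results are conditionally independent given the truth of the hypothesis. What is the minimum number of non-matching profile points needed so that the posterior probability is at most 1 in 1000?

6

Prior odds: 0.615 ÷ 0.385 = 123/77.
Likelihood ratio per non-matching profile point = 0.25.
Target odds: 0.001 ÷ 0.999 = 1/999.
Need (123/77) × 0.25ⁿ ≤ 1/999, i.e. 0.25ⁿ ≤ 77/122877.
0.25⁵ = 1/1024 is still above 77/122877 but 0.25⁶ = 1/4096 is at or below it, so n = 6.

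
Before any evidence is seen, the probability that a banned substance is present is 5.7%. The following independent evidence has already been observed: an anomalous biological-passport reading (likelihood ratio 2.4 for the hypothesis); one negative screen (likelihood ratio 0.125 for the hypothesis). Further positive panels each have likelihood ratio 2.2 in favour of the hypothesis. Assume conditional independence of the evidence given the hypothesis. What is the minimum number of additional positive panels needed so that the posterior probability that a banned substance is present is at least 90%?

Prior odds = 0.057/0.943 = 57/943.
Combined Bayes factor of the evidence already in hand = 2.4 × 0.125 = 0.3.
Odds after that evidence = (57/943) × 0.3 = 171/9430.
Target odds = 0.9/0.1 = 9.
Need 2.2ⁿ ≥ 9 ÷ (171/9430) = 9430/19.
2.2⁷ = 19487171/78125 falls short of 9430/19 but 2.2⁸ = 214358881/390625 reaches it, so n = 8.

8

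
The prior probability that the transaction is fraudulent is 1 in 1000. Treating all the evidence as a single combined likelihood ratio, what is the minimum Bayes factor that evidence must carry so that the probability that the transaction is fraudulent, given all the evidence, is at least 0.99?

98901

Prior odds = 0.001/0.999 = 1/999.
Target odds = 0.99/0.01 = 99.
Required Bayes factor = 99 ÷ (1/999) = 98901.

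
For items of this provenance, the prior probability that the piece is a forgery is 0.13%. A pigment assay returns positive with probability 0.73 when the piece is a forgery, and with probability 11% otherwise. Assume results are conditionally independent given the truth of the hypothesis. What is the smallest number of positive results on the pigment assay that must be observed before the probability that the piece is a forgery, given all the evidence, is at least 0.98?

6

Prior odds = 0.0013/0.9987 = 13/9987.
Likelihood ratio of a positive result = 0.73/0.11 = 73/11.
Target posterior odds = 0.98/0.02 = 49.
Require (73/11)ⁿ ≥ 49 ÷ (13/9987) = 489363/13.
(73/11)⁵ ≈12872.1 falls short of 489363/13 but (73/11)⁶ ≈85424.2 reaches it, so n = 6.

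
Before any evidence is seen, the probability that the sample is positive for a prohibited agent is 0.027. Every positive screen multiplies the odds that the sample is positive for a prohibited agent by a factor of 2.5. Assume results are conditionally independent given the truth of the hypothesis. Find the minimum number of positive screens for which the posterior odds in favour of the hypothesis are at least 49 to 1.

Prior odds = 0.027/0.973 = 27/973.
Likelihood ratio per positive screen = 2.5.
Target odds = 49.
Need (27/973) × 2.5ⁿ ≥ 49, i.e. 2.5ⁿ ≥ 47677/27.
2.5⁸ = 390625/256 falls short of 47677/27 but 2.5⁹ = 1953125/512 reaches it, so n = 9.

9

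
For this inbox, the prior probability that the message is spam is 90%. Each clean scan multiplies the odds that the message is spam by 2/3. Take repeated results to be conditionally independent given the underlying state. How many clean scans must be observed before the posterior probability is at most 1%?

17

Prior odds = 0.9/0.1 = 9.
Likelihood ratio per clean scan = 2/3.
Target posterior odds = 0.01/0.99 = 1/99.
Need 9 × (2/3)ⁿ ≤ 1/99, i.e. (2/3)ⁿ ≤ 1/891.
(2/3)¹⁶ = 65536/43046721 is still above 1/891 but (2/3)¹⁷ = 131072/129140163 is at or below it, so n = 17.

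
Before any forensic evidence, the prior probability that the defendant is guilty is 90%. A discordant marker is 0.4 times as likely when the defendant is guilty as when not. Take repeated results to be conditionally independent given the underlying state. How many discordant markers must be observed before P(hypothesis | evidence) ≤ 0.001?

Prior odds = 0.9/0.1 = 9.
Likelihood ratio per discordant marker = 0.4.
Target posterior odds = 0.001/0.999 = 1/999.
Need 9 × 0.4ⁿ ≤ 1/999, i.e. 0.4ⁿ ≤ 1/8991.
0.4⁹ = 512/1953125 is still above 1/8991 but 0.4¹⁰ = 1024/9765625 is at or below it, so n = 10.

10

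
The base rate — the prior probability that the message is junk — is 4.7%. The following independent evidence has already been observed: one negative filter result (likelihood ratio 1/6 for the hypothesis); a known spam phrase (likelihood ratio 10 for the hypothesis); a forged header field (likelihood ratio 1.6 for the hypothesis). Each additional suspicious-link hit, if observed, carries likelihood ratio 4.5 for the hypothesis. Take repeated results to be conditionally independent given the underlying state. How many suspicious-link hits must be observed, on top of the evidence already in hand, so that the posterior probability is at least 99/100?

5

Prior odds = 0.047/0.953 = 47/953.
Combined Bayes factor of the evidence already in hand = (1/6) × 10 × 1.6 = 8/3.
Odds after that evidence = (47/953) × 8/3 = 376/2859.
Target odds = 0.99/0.01 = 99.
Need 4.5ⁿ ≥ 99 ÷ (376/2859) = 283041/376.
4.5⁴ = 410.0625 falls short of 283041/376 but 4.5⁵ = 1845.28125 reaches it, so n = 5.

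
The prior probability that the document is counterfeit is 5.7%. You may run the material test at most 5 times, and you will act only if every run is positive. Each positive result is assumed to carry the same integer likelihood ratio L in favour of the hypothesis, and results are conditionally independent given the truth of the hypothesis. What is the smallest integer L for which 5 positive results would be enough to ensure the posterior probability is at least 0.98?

4

Prior odds = 0.057/0.943 = 57/943.
Target odds = 0.98/0.02 = 49.
Need L⁵ ≥ 49 ÷ (57/943) = 46207/57.
3⁵ = 243 < 46207/57 ≤ 1024 = 4⁵, so L = 4.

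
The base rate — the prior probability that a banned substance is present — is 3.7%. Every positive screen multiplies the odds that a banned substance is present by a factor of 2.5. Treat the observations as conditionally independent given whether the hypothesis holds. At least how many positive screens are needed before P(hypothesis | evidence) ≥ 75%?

5

Prior odds: 0.037 ÷ 0.963 = 37/963.
Likelihood ratio per positive screen = 2.5.
Target odds: 0.75 ÷ 0.25 = 3.
Need (37/963) × 2.5ⁿ ≥ 3, i.e. 2.5ⁿ ≥ 2889/37.
2.5⁴ = 39.0625 falls short of 2889/37 but 2.5⁵ = 97.65625 reaches it, so n = 5.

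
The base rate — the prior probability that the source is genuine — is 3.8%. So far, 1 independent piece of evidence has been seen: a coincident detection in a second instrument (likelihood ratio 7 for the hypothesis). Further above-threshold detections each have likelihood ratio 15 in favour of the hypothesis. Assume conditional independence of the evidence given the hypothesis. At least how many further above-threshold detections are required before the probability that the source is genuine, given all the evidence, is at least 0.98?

Prior odds = 0.038/0.962 = 19/481.
Bayes factor of the evidence already in hand = 7.
Odds after that evidence = (19/481) × 7 = 133/481.
Target odds = 0.98/0.02 = 49.
Need 15ⁿ ≥ 49 ÷ (133/481) = 3367/19.
15¹ = 15 falls short of 3367/19 but 15² = 225 reaches it, so n = 2.

2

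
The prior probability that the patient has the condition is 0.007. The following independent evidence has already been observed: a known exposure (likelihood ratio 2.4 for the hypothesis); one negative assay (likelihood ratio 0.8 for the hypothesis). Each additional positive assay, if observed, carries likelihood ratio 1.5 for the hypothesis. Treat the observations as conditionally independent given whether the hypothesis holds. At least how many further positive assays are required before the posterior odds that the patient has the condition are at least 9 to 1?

17

Prior odds = 0.007/0.993 = 7/993.
Combined Bayes factor of the evidence already in hand = 2.4 × 0.8 = 1.92.
Odds after that evidence = (7/993) × 1.92 = 112/8275.
Target odds = 9.
Need 1.5ⁿ ≥ 9 ÷ (112/8275) = 74475/112.
1.5¹⁶ = 43046721/65536 falls short of 74475/112 but 1.5¹⁷ = 129140163/131072 reaches it, so n = 17.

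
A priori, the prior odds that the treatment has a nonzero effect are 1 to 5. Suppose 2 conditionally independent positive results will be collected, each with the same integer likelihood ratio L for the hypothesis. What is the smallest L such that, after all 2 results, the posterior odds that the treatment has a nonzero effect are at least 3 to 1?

4

Prior odds = 0.2.
Target odds = 3.
Need L² ≥ 3 ÷ 0.2 = 15.
3² = 9 < 15 ≤ 16 = 4², so L = 4.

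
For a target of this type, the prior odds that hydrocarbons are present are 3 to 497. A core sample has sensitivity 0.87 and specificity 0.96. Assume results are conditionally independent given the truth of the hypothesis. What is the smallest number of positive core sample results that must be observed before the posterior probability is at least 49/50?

Prior odds = 3/497.
False-positive rate = 1 − 0.96 = 0.04; likelihood ratio of a positive = 0.87/0.04 = 21.75.
Target posterior odds = 0.98/0.02 = 49.
Require 21.75ⁿ ≥ 49 ÷ (3/497) = 24353/3.
21.75² = 473.0625 falls short of 24353/3 but 21.75³ = 658503/64 reaches it, so n = 3.

3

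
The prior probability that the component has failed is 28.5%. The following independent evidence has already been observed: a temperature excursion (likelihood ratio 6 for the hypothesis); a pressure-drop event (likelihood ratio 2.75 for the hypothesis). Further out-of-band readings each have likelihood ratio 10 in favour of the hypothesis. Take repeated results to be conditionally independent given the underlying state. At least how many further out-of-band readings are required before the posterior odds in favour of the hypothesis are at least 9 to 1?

Prior odds = 0.285/0.715 = 57/143.
Combined Bayes factor of the evidence already in hand = 6 × 2.75 = 16.5.
Odds after that evidence = (57/143) × 16.5 = 171/26.
Target odds = 9.
Need 10ⁿ ≥ 9 ÷ (171/26) = 26/19.
10¹ = 10, which meets the required 26/19; so n = 1.

1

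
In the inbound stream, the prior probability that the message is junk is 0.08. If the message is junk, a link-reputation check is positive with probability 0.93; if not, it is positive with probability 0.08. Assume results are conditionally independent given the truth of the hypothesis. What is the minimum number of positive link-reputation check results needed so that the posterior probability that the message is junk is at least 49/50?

Prior odds: 0.08 ÷ 0.92 = 2/23.
Likelihood ratio of a positive = 0.93/0.08 = 11.625.
Target odds: 0.98 ÷ 0.02 = 49.
Require 11.625ⁿ ≥ 49 ÷ (2/23) = 563.5.
11.625² = 135.140625 falls short of 563.5 but 11.625³ = 804357/512 reaches it, so n = 3.

3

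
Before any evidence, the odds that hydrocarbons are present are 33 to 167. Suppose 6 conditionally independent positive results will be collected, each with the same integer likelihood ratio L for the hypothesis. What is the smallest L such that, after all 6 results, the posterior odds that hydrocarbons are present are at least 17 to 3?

Prior odds = 33/167.
Target odds = 17/3.
Need L⁶ ≥ 17/3 ÷ (33/167) = 2839/99.
1⁶ = 1 < 2839/99 ≤ 64 = 2⁶, so L = 2.

2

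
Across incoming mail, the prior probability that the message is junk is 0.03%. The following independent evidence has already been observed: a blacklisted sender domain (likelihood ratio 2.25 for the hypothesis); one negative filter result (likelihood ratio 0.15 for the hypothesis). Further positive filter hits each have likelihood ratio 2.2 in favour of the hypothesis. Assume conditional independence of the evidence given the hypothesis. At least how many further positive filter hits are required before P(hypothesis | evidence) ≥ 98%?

Prior odds = 0.0003/0.9997 = 3/9997.
Combined Bayes factor of the evidence already in hand = 2.25 × 0.15 = 0.3375.
Odds after that evidence = (3/9997) × 0.3375 = 81/799760.
Target odds = 0.98/0.02 = 49.
Need 2.2ⁿ ≥ 49 ÷ (81/799760) = 39188240/81.
2.2¹⁶ ≈301136 falls short of 39188240/81 but 2.2¹⁷ ≈662500 reaches it, so n = 17.

17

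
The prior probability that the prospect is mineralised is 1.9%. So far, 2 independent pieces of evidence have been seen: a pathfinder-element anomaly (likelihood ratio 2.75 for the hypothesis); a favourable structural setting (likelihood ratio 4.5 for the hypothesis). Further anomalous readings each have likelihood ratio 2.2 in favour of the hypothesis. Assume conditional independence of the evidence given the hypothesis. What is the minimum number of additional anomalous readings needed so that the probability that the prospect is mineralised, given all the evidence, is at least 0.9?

Prior odds = 0.019/0.981 = 19/981.
Combined Bayes factor of the evidence already in hand = 2.75 × 4.5 = 12.375.
Odds after that evidence = (19/981) × 12.375 = 209/872.
Target odds = 0.9/0.1 = 9.
Need 2.2ⁿ ≥ 9 ÷ (209/872) = 7848/209.
2.2⁴ = 23.4256 falls short of 7848/209 but 2.2⁵ = 51.53632 reaches it, so n = 5.

5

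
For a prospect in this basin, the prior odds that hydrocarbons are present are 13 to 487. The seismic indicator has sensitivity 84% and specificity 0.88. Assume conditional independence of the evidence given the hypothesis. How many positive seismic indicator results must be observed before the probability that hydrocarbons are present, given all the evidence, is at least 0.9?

3

Prior odds = 13/487.
False-positive rate = 1 − 0.88 = 0.12; likelihood ratio of a positive = 0.84/0.12 = 7.
Target posterior odds = 0.9/0.1 = 9.
Require 7ⁿ ≥ 9 ÷ (13/487) = 4383/13.
7² = 49 falls short of 4383/13 but 7³ = 343 reaches it, so n = 3.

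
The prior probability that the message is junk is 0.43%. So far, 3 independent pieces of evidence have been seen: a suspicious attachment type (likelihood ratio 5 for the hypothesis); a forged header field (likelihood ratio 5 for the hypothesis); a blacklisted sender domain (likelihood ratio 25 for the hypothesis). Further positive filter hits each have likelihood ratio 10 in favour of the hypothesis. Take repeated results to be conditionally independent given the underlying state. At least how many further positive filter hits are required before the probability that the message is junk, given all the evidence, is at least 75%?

1

Prior odds = 0.0043/0.9957 = 43/9957.
Combined Bayes factor of the evidence already in hand = 5 × 5 × 25 = 625.
Odds after that evidence = (43/9957) × 625 = 26875/9957.
Target odds = 0.75/0.25 = 3.
Need 10ⁿ ≥ 3 ÷ (26875/9957) = 29871/26875.
10¹ = 10, which meets the required 29871/26875; so n = 1.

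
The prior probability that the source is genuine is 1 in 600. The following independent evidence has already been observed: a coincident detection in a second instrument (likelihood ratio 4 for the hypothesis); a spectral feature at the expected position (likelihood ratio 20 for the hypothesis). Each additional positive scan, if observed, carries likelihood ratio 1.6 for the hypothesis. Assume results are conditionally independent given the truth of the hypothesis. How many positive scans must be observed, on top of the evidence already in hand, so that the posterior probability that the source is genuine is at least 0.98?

13

Prior odds = (1/600)/(599/600) = 1/599.
Combined Bayes factor of the evidence already in hand = 4 × 20 = 80.
Odds after that evidence = (1/599) × 80 = 80/599.
Target odds = 0.98/0.02 = 49.
Need 1.6ⁿ ≥ 49 ÷ (80/599) = 366.8875.
1.6¹² ≈281.475 falls short of 366.8875 but 1.6¹³ ≈450.36 reaches it, so n = 13.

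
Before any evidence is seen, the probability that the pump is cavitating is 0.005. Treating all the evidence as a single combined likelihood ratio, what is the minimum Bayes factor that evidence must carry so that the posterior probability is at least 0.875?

Prior odds = 0.005/0.995 = 1/199.
Target odds = 0.875/0.125 = 7.
Required Bayes factor = 7 ÷ (1/199) = 1393.

1393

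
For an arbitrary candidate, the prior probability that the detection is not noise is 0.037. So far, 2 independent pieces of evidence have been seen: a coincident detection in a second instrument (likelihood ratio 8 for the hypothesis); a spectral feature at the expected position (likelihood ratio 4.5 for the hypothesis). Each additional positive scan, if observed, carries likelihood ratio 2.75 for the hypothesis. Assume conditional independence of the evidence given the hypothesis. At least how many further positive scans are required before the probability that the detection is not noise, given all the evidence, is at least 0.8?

2

Prior odds = 0.037/0.963 = 37/963.
Combined Bayes factor of the evidence already in hand = 8 × 4.5 = 36.
Odds after that evidence = (37/963) × 36 = 148/107.
Target odds = 0.8/0.2 = 4.
Need 2.75ⁿ ≥ 4 ÷ (148/107) = 107/37.
2.75¹ = 2.75 falls short of 107/37 but 2.75² = 7.5625 reaches it, so n = 2.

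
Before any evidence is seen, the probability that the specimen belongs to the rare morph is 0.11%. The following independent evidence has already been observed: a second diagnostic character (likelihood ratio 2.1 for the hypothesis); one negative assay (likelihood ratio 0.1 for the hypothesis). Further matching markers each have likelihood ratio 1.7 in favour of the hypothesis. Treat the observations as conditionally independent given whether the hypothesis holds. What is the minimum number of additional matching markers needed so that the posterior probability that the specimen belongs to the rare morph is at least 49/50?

24

Prior odds = 0.0011/0.9989 = 11/9989.
Combined Bayes factor of the evidence already in hand = 2.1 × 0.1 = 0.21.
Odds after that evidence = (11/9989) × 0.21 = 33/142700.
Target odds = 0.98/0.02 = 49.
Need 1.7ⁿ ≥ 49 ÷ (33/142700) = 6992300/33.
1.7²³ ≈199676 falls short of 6992300/33 but 1.7²⁴ ≈339449 reaches it, so n = 24.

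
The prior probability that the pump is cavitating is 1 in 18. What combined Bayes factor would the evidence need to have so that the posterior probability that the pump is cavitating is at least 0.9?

Prior odds = (1/18)/(17/18) = 1/17.
Target odds = 0.9/0.1 = 9.
Required Bayes factor = 9 ÷ (1/17) = 153.

153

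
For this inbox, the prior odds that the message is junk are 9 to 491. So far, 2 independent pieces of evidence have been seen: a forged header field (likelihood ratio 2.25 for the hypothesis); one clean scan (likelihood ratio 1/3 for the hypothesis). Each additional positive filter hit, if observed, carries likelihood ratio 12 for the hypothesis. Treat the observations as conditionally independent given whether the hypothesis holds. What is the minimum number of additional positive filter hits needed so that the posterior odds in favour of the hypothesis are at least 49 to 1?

Prior odds = 9/491.
Combined Bayes factor of the evidence already in hand = 2.25 × (1/3) = 0.75.
Odds after that evidence = (9/491) × 0.75 = 27/1964.
Target odds = 49.
Need 12ⁿ ≥ 49 ÷ (27/1964) = 96236/27.
12³ = 1728 falls short of 96236/27 but 12⁴ = 20736 reaches it, so n = 4.

4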